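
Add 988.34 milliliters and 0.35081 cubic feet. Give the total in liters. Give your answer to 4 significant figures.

988.34 mL = 0.988340 L and 0.35081 ft³ = 9.93383 L.
0.988340 + 9.93383 ≈ 10.92 L.

10.92 liters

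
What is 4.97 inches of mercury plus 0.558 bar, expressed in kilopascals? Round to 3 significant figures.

72.6 kilopascals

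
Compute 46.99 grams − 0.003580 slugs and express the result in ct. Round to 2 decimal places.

46.99 g = 234.950 ct and 0.003580 slug = 261.231 ct.
234.950 − 261.231 ≈ -26.28 ct.

-26.28 ct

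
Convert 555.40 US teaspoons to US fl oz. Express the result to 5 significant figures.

92.567 US fluid ounces

1 US teaspoon = 0.166667 US fl oz.
Thus 555.40 × 0.166667 ≈ 92.567 US fl oz.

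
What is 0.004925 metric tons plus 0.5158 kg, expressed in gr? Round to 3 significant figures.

0.004925 t = 76004.4 gr and 0.5158 kg = 7960.01 gr.
76004.4 + 7960.01 ≈ 84000 gr.

84000 grains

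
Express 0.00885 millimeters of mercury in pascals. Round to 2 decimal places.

1.18 Pa

1 mmHg = 133.322 pascals.
Then 0.00885 × 133.322 ≈ 1.18 Pa.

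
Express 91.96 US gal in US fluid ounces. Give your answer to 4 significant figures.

1 US gallon = 128.000 US fl oz.
91.96 × 128.000 ≈ 11770 US fl oz.

11770 US fl oz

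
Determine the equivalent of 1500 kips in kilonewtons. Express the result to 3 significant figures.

6670 kN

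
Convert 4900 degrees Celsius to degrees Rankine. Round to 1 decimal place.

°R = (°C + 273.15) × 9/5.
Applying the formula gives 9311.7 °R.

9311.7 °R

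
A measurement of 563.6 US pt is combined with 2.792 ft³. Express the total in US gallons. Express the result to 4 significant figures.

563.6 US pt = 70.4500 US gal and 2.792 ft³ = 20.8856 US gal.
70.4500 + 20.8856 ≈ 91.34 US gal.

91.34 US gallons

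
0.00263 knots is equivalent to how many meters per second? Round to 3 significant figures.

1 knot = 0.514444 m/s.
So 0.00263 × 0.514444 ≈ 0.00135 m/s.

0.00135 m/s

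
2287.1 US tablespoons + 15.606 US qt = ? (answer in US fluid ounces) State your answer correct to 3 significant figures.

2287.1 US tbsp = 1143.55 US fl oz and 15.606 US qt = 499.392 US fl oz.
1143.55 + 499.392 ≈ 1640 US fl oz.

1640 US fl oz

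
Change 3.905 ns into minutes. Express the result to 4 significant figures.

1 nanosecond = 1.66667e-11 minutes.
So 3.905 × 1.66667e-11 ≈ 6.508e-11 min.

6.508e-11 min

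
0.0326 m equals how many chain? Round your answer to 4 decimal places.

0.0016 chain

1 meter = 0.0497097 chain.
0.0326 × 0.0497097 ≈ 0.0016 chain.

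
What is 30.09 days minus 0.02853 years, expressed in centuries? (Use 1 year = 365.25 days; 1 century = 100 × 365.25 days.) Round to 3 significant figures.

30.09 d = 0.000823819 century and 0.02853 yr = 0.000285300 century.
0.000823819 − 0.000285300 ≈ 0.000539 century.

0.000539 centuries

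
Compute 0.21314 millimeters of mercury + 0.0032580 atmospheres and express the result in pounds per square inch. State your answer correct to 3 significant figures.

0.0520 psi

0.21314 mmHg = 0.00412144 psi and 0.0032580 atm = 0.0478794 psi.
0.00412144 + 0.0478794 ≈ 0.0520 psi.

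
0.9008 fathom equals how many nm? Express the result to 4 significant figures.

1 fathom = 1.82880e+9 nm.
So 0.9008 × 1.82880e+9 ≈ 1.647e+9 nm.

1.647e+9 nm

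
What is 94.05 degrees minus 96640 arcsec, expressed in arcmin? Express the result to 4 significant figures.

4032 arcminutes

94.05 ° = 5643.00 arcmin and 96640 arcsec = 1610.67 arcmin.
5643.00 − 1610.67 ≈ 4032 arcmin.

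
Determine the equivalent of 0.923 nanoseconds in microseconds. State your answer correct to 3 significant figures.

1 ns = 0.00100000 μs.
Thus 0.923 × 0.00100000 ≈ 0.000923 μs.

0.000923 microseconds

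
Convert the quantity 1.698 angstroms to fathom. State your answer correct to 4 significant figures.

9.285 × 10^-11 fathoms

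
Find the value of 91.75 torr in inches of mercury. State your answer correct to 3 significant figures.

3.61 inHg

1 torr = 0.0393701 inHg.
Thus 91.75 × 0.0393701 ≈ 3.61 inHg.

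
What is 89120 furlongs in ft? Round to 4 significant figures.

1 furlong = 660.000 ft.
Then 89120 × 660.000 ≈ 5.882 × 10^7 ft.

5.882 × 10^7 feet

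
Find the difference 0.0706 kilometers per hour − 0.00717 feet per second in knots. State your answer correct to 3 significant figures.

0.0339 knots

0.0706 km/h = 0.0381210 kn and 0.00717 ft/s = 0.00424811 kn.
0.0381210 − 0.00424811 ≈ 0.0339 kn.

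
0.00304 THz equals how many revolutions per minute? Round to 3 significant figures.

1.82 × 10^11 revolutions per minute

1 THz = 6.00000 × 10^13 rpm.
So 0.00304 × 6.00000 × 10^13 ≈ 1.82 × 10^11 rpm.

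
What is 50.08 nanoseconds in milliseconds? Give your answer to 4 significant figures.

1 ns = 1.00000 × 10^-6 ms.
50.08 × 1.00000 × 10^-6 ≈ 5.008 × 10^-5 ms.

5.008 × 10^-5 ms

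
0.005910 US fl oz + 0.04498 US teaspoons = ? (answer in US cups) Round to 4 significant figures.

0.001676 US cups

0.005910 US fl oz = 0.000738750 US cup and 0.04498 US tsp = 0.000937083 US cup.
0.000738750 + 0.000937083 ≈ 0.001676 US cup.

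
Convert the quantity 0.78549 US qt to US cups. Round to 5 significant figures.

1 US qt = 4.00000 US cup.
0.78549 × 4.00000 ≈ 3.1420 US cup.

3.1420 US cup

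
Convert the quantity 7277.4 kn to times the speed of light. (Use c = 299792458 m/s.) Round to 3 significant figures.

1.25e-5 times the speed of light

1 kn = 1.71600e-9 c.
Thus 7277.4 × 1.71600e-9 ≈ 1.25e-5 c.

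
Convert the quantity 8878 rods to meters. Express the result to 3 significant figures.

44600 m

1 rod = 5.02920 meters.
8878 × 5.02920 ≈ 44600 m.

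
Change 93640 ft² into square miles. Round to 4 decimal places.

0.0034 square miles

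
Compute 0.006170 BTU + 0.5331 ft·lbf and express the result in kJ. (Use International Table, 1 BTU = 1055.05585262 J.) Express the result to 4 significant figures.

0.006170 BTU = 0.00650969 kJ and 0.5331 ft·lbf = 0.000722787 kJ.
0.00650969 + 0.000722787 ≈ 0.007232 kJ.

0.007232 kJ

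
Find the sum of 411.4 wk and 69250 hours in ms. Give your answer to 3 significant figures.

411.4 wk = 2.48815 × 10^11 ms and 69250 h = 2.49300 × 10^11 ms.
2.48815 × 10^11 + 2.49300 × 10^11 ≈ 4.98 × 10^11 ms.

4.98 × 10^11 ms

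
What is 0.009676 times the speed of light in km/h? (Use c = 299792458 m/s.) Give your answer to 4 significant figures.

1 speed of light = 1.07925e+9 kilometers per hour.
Then 0.009676 × 1.07925e+9 ≈ 1.044e+7 km/h.

1.044e+7 kilometers per hour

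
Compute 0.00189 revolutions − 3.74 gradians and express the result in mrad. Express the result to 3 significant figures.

-46.9 milliradians

0.00189 rev = 11.8752 mrad and 3.74 grad = 58.7478 mrad.
11.8752 − 58.7478 ≈ -46.9 mrad.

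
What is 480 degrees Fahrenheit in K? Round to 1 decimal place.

K = (°F + 459.67) × 5/9.
Applying the formula gives 522.0 K.

522.0 K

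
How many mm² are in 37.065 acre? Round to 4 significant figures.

1 acre = 4.04686e+9 mm².
37.065 × 4.04686e+9 ≈ 1.500e+11 mm².

1.500e+11 mm²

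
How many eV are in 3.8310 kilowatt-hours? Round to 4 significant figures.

8.608 × 10^25 electronvolts

1 kilowatt-hour = 2.24694 × 10^25 electronvolts.
3.8310 × 2.24694 × 10^25 ≈ 8.608 × 10^25 eV.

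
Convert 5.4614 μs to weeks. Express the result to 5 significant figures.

9.0301 × 10^-12 wk

1 μs = 1.65344 × 10^-12 wk.
5.4614 × 1.65344 × 10^-12 ≈ 9.0301 × 10^-12 wk.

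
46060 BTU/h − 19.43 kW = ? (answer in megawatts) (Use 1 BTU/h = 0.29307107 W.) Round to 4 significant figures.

-0.005931 MW

46060 BTU/h = 0.0134989 MW and 19.43 kW = 0.0194300 MW.
0.0134989 − 0.0194300 ≈ -0.005931 MW.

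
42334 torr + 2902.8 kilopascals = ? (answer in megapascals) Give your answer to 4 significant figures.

42334 torr = 5.64407 MPa and 2902.8 kPa = 2.90280 MPa.
5.64407 + 2.90280 ≈ 8.547 MPa.

8.547 MPa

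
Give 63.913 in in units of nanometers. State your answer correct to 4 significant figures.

1 inch = 2.54000 × 10^7 nm.
So 63.913 × 2.54000 × 10^7 ≈ 1.623 × 10^9 nm.

1.623 × 10^9 nm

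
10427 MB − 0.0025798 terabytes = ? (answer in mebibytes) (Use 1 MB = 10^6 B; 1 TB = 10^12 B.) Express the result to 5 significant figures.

10427 MB = 9943.96 MiB and 0.0025798 TB = 2460.29 MiB.
9943.96 − 2460.29 ≈ 7483.7 MiB.

7483.7 MiB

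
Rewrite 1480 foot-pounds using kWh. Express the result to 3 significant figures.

1 foot-pound = 3.76616e-7 kilowatt-hours.
So 1480 × 3.76616e-7 ≈ 0.000557 kWh.

0.000557 kilowatt-hours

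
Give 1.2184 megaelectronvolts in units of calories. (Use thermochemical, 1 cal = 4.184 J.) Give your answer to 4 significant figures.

1 MeV = 3.82929 × 10^-14 cal.
1.2184 × 3.82929 × 10^-14 ≈ 4.666 × 10^-14 cal.

4.666 × 10^-14 cal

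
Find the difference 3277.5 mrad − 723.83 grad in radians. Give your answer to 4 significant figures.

-8.092 rad

3277.5 mrad = 3.27750 rad and 723.83 grad = 11.3699 rad.
3.27750 − 11.3699 ≈ -8.092 rad.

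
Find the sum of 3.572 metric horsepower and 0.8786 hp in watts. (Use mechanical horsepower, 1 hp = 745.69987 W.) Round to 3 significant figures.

3280 W

3.572 PS = 2627.20 W and 0.8786 hp = 655.172 W.
2627.20 + 655.172 ≈ 3280 W.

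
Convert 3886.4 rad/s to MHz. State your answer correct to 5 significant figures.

0.00061854 MHz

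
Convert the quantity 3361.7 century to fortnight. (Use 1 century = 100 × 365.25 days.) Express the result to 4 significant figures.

8.770e+6 fortnight

1 century = 2608.93 fortnight.
Thus 3361.7 × 2608.93 ≈ 8.770e+6 fortnight.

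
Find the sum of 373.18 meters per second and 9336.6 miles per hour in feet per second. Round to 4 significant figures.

373.18 m/s = 1224.34 ft/s and 9336.6 mph = 13693.7 ft/s.
1224.34 + 13693.7 ≈ 14920 ft/s.

14920 ft/s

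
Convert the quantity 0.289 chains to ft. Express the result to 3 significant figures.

1 chain = 66.0000 ft.
0.289 × 66.0000 ≈ 19.1 ft.

19.1 feet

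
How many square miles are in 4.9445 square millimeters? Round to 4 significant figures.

1.909 × 10^-12 mi²

1 square millimeter = 3.86102 × 10^-13 square miles.
4.9445 × 3.86102 × 10^-13 ≈ 1.909 × 10^-12 mi².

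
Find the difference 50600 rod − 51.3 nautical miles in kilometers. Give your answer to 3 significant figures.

159 km

50600 rod = 254.478 km and 51.3 nmi = 95.0076 km.
254.478 − 95.0076 ≈ 159 km.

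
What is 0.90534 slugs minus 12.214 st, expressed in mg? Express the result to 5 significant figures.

0.90534 slug = 1.32124e+7 mg and 12.214 st = 7.75625e+7 mg.
1.32124e+7 − 7.75625e+7 ≈ -6.4350e+7 mg.

-6.4350e+7 mg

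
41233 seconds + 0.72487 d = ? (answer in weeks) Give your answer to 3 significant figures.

0.172 wk

41233 s = 0.0681763 wk and 0.72487 d = 0.103553 wk.
0.0681763 + 0.103553 ≈ 0.172 wk.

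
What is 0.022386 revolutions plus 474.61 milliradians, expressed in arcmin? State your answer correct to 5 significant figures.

0.022386 rev = 483.538 arcmin and 474.61 mrad = 1631.59 arcmin.
483.538 + 1631.59 ≈ 2115.1 arcmin.

2115.1 arcmin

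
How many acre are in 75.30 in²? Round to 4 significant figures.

1.200 × 10^-5 acres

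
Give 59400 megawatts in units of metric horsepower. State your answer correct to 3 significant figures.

1 megawatt = 1359.62 metric horsepower.
Then 59400 × 1359.62 ≈ 8.08e+7 PS.

8.08e+7 PS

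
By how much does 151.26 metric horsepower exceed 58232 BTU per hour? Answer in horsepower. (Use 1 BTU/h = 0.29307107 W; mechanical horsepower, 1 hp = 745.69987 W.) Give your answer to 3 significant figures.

126 hp

151.26 PS = 149.191 hp and 58232 BTU/h = 22.8860 hp.
149.191 − 22.8860 ≈ 126 hp.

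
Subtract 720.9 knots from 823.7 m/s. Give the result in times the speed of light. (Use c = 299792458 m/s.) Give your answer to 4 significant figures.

1.511e-6 times the speed of light

823.7 m/s = 2.747567e-6 c and 720.9 kn = 1.237066e-6 c.
2.747567e-6 − 1.237066e-6 ≈ 1.511e-6 c.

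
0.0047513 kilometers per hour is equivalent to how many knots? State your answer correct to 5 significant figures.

0.0025655 kn

1 km/h = 0.539957 kn.
0.0047513 × 0.539957 ≈ 0.0025655 kn.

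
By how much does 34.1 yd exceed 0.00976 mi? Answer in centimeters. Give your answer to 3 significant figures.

34.1 yd = 3118.10 cm and 0.00976 mi = 1570.72 cm.
3118.10 − 1570.72 ≈ 1550 cm.

1550 cm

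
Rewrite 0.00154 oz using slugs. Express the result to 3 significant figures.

2.99 × 10^-6 slug

1 ounce = 0.00194256 slugs.
0.00154 × 0.00194256 ≈ 2.99 × 10^-6 slug.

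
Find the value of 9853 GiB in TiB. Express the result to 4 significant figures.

1 gibibyte = 0.0009765625 tebibytes.
Thus 9853 × 0.0009765625 ≈ 9.622 TiB.

9.622 TiB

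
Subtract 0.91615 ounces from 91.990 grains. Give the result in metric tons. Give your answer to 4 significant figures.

-2.001e-5 metric tons

91.990 gr = 5.96085e-6 t and 0.91615 oz = 2.59724e-5 t.
5.96085e-6 − 2.59724e-5 ≈ -2.001e-5 t.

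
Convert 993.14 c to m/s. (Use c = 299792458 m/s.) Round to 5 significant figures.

1 speed of light = 2.99792e+8 meters per second.
Then 993.14 × 2.99792e+8 ≈ 2.9774e+11 m/s.

2.9774e+11 m/s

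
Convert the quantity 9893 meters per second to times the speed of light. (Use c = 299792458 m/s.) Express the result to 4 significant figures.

1 m/s = 3.33564 × 10^-9 c.
9893 × 3.33564 × 10^-9 ≈ 3.300 × 10^-5 c.

3.300 × 10^-5 times the speed of light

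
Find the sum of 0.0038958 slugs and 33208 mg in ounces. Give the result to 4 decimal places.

0.0038958 slug = 2.00550 oz and 33208 mg = 1.17138 oz.
2.00550 + 1.17138 ≈ 3.1769 oz.

3.1769 ounces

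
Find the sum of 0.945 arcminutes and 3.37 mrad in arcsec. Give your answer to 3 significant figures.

0.945 arcmin = 56.7000 arcsec and 3.37 mrad = 695.112 arcsec.
56.7000 + 695.112 ≈ 752 arcsec.

752 arcsec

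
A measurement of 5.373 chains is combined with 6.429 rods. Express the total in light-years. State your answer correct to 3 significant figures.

5.373 chain = 1.14249 × 10^-14 ly and 6.429 rod = 3.41757 × 10^-15 ly.
1.14249 × 10^-14 + 3.41757 × 10^-15 ≈ 1.48 × 10^-14 ly.

1.48 × 10^-14 light-years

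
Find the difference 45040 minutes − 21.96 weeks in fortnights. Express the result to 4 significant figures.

-8.746 fortnights

45040 min = 2.23413 fortnight and 21.96 wk = 10.9800 fortnight.
2.23413 − 10.9800 ≈ -8.746 fortnight.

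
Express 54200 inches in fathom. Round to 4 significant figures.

752.8 fathoms

1 in = 0.0138889 fathoms.
So 54200 × 0.0138889 ≈ 752.8 fathom.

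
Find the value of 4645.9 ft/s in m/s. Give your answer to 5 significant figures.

1416.1 meters per second

1 ft/s = 0.304800 m/s.
So 4645.9 × 0.304800 ≈ 1416.1 m/s.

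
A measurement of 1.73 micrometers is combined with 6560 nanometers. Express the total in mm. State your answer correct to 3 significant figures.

0.00829 mm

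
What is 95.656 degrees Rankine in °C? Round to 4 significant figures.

°R = (°C + 273.15) × 9/5.
Applying the formula gives -220.0 °C.

-220.0 °C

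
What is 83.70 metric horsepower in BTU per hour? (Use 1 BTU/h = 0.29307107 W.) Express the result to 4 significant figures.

210100 BTU/h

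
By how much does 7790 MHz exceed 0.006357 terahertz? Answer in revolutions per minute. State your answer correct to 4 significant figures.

7790 MHz = 4.67400 × 10^11 rpm and 0.006357 THz = 3.81420 × 10^11 rpm.
4.67400 × 10^11 − 3.81420 × 10^11 ≈ 8.598 × 10^10 rpm.

8.598 × 10^10 revolutions per minute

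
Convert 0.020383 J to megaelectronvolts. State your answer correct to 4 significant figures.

1.272e+11 MeV

1 J = 6.24151e+12 MeV.
Thus 0.020383 × 6.24151e+12 ≈ 1.272e+11 MeV.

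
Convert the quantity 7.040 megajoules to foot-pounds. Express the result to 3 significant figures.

5.19e+6 foot-pounds

1 megajoule = 737562 foot-pounds.
So 7.040 × 737562 ≈ 5.19e+6 ft·lbf.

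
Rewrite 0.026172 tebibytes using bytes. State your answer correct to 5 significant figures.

2.8776 × 10^10 B

1 tebibyte = 1.09951 × 10^12 bytes.
Then 0.026172 × 1.09951 × 10^12 ≈ 2.8776 × 10^10 B.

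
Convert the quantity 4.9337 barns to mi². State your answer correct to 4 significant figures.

1.905e-34 square miles

1 barn = 3.86102e-35 mi².
Thus 4.9337 × 3.86102e-35 ≈ 1.905e-34 mi².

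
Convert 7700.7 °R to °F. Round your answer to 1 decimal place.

°R = °F + 459.67.
Applying the formula gives 7241.0 °F.

7241.0 degrees Fahrenheit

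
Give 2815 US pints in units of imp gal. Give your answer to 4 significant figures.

1 US pint = 0.104084 imperial gallons.
2815 × 0.104084 ≈ 293.0 imp gal.

293.0 imp gal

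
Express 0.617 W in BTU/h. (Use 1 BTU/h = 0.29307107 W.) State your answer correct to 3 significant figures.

2.11 BTU/h

1 watt = 3.41214 BTU per hour.
Then 0.617 × 3.41214 ≈ 2.11 BTU/h.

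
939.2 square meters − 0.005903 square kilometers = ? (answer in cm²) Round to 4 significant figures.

939.2 m² = 9.39200 × 10^6 cm² and 0.005903 km² = 5.90300 × 10^7 cm².
9.39200 × 10^6 − 5.90300 × 10^7 ≈ -4.964 × 10^7 cm².

-4.964 × 10^7 cm²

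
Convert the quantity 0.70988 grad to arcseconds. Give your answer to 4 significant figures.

2300 arcsec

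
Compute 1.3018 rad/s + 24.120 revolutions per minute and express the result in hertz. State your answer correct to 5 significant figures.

0.60919 Hz

1.3018 rad/s = 0.207188 Hz and 24.120 rpm = 0.402000 Hz.
0.207188 + 0.402000 ≈ 0.60919 Hz.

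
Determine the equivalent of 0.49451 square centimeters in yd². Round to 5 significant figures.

5.9143e-5 yd²

1 square centimeter = 0.000119599 square yards.
Then 0.49451 × 0.000119599 ≈ 5.9143e-5 yd².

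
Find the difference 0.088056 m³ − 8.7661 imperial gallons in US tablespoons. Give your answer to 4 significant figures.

0.088056 m³ = 5955.06 US tbsp and 8.7661 imp gal = 2695.08 US tbsp.
5955.06 − 2695.08 ≈ 3260 US tbsp.

3260 US tbsp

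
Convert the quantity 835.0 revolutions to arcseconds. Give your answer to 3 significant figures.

1.08 × 10^9 arcsec

1 revolution = 1.29600 × 10^6 arcsec.
So 835.0 × 1.29600 × 10^6 ≈ 1.08 × 10^9 arcsec.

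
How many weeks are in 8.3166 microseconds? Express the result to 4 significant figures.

1.375 × 10^-11 weeks

1 μs = 1.65344 × 10^-12 wk.
Thus 8.3166 × 1.65344 × 10^-12 ≈ 1.375 × 10^-11 wk.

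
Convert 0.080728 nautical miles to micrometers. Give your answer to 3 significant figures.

1 nmi = 1.85200 × 10^9 micrometers.
Thus 0.080728 × 1.85200 × 10^9 ≈ 1.50 × 10^8 μm.

1.50 × 10^8 micrometers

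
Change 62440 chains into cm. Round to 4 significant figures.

1 chain = 2011.68 cm.
So 62440 × 2011.68 ≈ 1.256 × 10^8 cm.

1.256 × 10^8 cm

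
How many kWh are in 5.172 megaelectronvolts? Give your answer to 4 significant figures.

2.302e-19 kilowatt-hours

1 megaelectronvolt = 4.45049e-20 kilowatt-hours.
Thus 5.172 × 4.45049e-20 ≈ 2.302e-19 kWh.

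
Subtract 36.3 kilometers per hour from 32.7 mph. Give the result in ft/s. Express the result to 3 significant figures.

14.9 feet per second

32.7 mph = 47.9600 ft/s and 36.3 km/h = 33.0818 ft/s.
47.9600 − 33.0818 ≈ 14.9 ft/s.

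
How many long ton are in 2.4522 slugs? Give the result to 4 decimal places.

0.0352 long ton

1 slug = 0.0143634 long tons.
So 2.4522 × 0.0143634 ≈ 0.0352 long ton.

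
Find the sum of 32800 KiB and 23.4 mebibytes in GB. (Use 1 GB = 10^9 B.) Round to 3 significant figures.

32800 KiB = 0.0335872 GB and 23.4 MiB = 0.0245367 GB.
0.0335872 + 0.0245367 ≈ 0.0581 GB.

0.0581 gigabytes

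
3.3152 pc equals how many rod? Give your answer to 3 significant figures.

1 parsec = 6.13552e+15 rods.
So 3.3152 × 6.13552e+15 ≈ 2.03e+16 rod.

2.03e+16 rods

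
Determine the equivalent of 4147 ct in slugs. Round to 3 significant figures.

1 carat = 1.37044e-5 slugs.
Thus 4147 × 1.37044e-5 ≈ 0.0568 slug.

0.0568 slug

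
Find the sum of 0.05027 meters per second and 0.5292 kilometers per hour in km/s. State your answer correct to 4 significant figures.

0.0001973 kilometers per second

0.05027 m/s = 5.02700 × 10^-5 km/s and 0.5292 km/h = 0.000147000 km/s.
5.02700 × 10^-5 + 0.000147000 ≈ 0.0001973 km/s.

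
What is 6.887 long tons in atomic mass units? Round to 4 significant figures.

4.214 × 10^30 u

1 long ton = 6.11878 × 10^29 u.
6.887 × 6.11878 × 10^29 ≈ 4.214 × 10^30 u.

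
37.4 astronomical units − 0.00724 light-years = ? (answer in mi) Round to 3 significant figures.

-3.91 × 10^10 miles

37.4 au = 3.47655 × 10^9 mi and 0.00724 ly = 4.25612 × 10^10 mi.
3.47655 × 10^9 − 4.25612 × 10^10 ≈ -3.91 × 10^10 mi.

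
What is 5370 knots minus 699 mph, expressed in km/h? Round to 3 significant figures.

8820 km/h

5370 kn = 9945.24 km/h and 699 mph = 1124.93 km/h.
9945.24 − 1124.93 ≈ 8820 km/h.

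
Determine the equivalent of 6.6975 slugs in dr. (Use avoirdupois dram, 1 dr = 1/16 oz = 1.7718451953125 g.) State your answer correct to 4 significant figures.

1 slug = 8236.56 drams.
6.6975 × 8236.56 ≈ 55160 dr.

55160 drams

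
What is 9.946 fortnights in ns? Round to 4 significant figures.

1.203e+16 ns

1 fortnight = 1.20960e+15 nanoseconds.
9.946 × 1.20960e+15 ≈ 1.203e+16 ns.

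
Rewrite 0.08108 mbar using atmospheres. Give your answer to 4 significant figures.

8.002e-5 atm

1 millibar = 0.000986923 atm.
Then 0.08108 × 0.000986923 ≈ 8.002e-5 atm.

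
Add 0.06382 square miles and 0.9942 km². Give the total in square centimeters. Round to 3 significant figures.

1.16e+10 cm²

0.06382 mi² = 1.65293e+9 cm² and 0.9942 km² = 9.94200e+9 cm².
1.65293e+9 + 9.94200e+9 ≈ 1.16e+10 cm².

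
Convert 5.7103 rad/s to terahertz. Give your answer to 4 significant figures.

1 radian per second = 1.59155 × 10^-13 THz.
Thus 5.7103 × 1.59155 × 10^-13 ≈ 9.088 × 10^-13 THz.

9.088 × 10^-13 THz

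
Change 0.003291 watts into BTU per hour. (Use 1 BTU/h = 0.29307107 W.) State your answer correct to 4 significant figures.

0.01123 BTU/h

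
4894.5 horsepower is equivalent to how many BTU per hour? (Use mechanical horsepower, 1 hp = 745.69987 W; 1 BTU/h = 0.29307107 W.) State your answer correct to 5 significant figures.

1.2454 × 10^7 BTU/h

1 horsepower = 2544.43 BTU per hour.
Then 4894.5 × 2544.43 ≈ 1.2454 × 10^7 BTU/h.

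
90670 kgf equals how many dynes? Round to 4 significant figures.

8.892e+10 dynes

1 kgf = 980665 dyn.
90670 × 980665 ≈ 8.892e+10 dyn.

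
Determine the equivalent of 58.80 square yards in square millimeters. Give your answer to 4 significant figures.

1 yd² = 836127 square millimeters.
58.80 × 836127 ≈ 4.916 × 10^7 mm².

4.916 × 10^7 mm²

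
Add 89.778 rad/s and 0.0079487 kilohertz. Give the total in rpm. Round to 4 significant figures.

89.778 rad/s = 857.317 rpm and 0.0079487 kHz = 476.922 rpm.
857.317 + 476.922 ≈ 1334 rpm.

1334 rpm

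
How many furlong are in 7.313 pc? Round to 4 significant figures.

1.122 × 10^15 furlongs

1 pc = 1.53388 × 10^14 furlong.
Then 7.313 × 1.53388 × 10^14 ≈ 1.122 × 10^15 furlong.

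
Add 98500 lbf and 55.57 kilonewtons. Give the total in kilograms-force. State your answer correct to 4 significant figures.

50350 kilograms-force

98500 lbf = 44678.8 kgf and 55.57 kN = 5666.56 kgf.
44678.8 + 5666.56 ≈ 50350 kgf.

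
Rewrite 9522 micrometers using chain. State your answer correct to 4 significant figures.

1 micrometer = 4.97097e-8 chains.
Then 9522 × 4.97097e-8 ≈ 0.0004733 chain.

0.0004733 chain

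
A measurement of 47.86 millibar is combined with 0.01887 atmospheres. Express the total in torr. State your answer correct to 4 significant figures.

47.86 mbar = 35.8980 torr and 0.01887 atm = 14.3412 torr.
35.8980 + 14.3412 ≈ 50.24 torr.

50.24 torr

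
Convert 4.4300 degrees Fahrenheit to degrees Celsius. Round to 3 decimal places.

°F = °C × 9/5 + 32.
Applying the formula gives -15.317 °C.

-15.317 °C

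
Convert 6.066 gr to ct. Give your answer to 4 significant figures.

1 grain = 0.323995 ct.
So 6.066 × 0.323995 ≈ 1.965 ct.

1.965 carats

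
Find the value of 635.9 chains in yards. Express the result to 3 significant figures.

1 chain = 22.0000 yd.
Thus 635.9 × 22.0000 ≈ 14000 yd.

14000 yd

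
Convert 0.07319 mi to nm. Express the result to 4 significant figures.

1.178e+11 nm

1 mile = 1.60934e+12 nm.
Thus 0.07319 × 1.60934e+12 ≈ 1.178e+11 nm.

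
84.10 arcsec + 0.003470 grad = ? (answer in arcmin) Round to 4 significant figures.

84.10 arcsec = 1.40167 arcmin and 0.003470 grad = 0.187380 arcmin.
1.40167 + 0.187380 ≈ 1.589 arcmin.

1.589 arcminutes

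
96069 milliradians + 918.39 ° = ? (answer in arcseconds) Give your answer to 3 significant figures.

96069 mrad = 1.98157 × 10^7 arcsec and 918.39 ° = 3.30620 × 10^6 arcsec.
1.98157 × 10^7 + 3.30620 × 10^6 ≈ 2.31 × 10^7 arcsec.

2.31 × 10^7 arcsec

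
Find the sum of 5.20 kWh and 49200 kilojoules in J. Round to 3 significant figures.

6.79e+7 joules

5.20 kWh = 1.87200e+7 J and 49200 kJ = 4.92000e+7 J.
1.87200e+7 + 4.92000e+7 ≈ 6.79e+7 J.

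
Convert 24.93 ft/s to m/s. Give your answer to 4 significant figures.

1 foot per second = 0.304800 meters per second.
24.93 × 0.304800 ≈ 7.599 m/s.

7.599 m/s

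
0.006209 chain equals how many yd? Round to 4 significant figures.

0.1366 yards

1 chain = 22.0000 yards.
So 0.006209 × 22.0000 ≈ 0.1366 yd.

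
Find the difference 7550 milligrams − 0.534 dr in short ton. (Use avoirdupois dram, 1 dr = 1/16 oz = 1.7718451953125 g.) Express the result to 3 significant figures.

7550 mg = 8.32245 × 10^-6 short ton and 0.534 dr = 1.04297 × 10^-6 short ton.
8.32245 × 10^-6 − 1.04297 × 10^-6 ≈ 7.28 × 10^-6 short ton.

7.28 × 10^-6 short tons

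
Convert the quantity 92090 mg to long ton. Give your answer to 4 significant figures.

1 mg = 9.84207 × 10^-10 long tons.
So 92090 × 9.84207 × 10^-10 ≈ 9.064 × 10^-5 long ton.

9.064 × 10^-5 long tons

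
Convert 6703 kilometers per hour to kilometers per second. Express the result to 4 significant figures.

1.862 km/s

1 km/h = 0.000277778 km/s.
Thus 6703 × 0.000277778 ≈ 1.862 km/s.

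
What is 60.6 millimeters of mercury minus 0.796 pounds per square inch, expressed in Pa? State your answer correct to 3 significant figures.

2590 Pa

60.6 mmHg = 8079.34 Pa and 0.796 psi = 5488.23 Pa.
8079.34 − 5488.23 ≈ 2590 Pa.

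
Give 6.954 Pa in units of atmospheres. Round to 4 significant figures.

6.863e-5 atm

1 pascal = 9.86923e-6 atmospheres.
Thus 6.954 × 9.86923e-6 ≈ 6.863e-5 atm.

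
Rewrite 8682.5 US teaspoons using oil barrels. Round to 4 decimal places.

1 US teaspoon = 3.10020 × 10^-5 bbl.
So 8682.5 × 3.10020 × 10^-5 ≈ 0.2692 bbl.

0.2692 bbl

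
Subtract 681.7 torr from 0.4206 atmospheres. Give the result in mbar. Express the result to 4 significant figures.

0.4206 atm = 426.173 mbar and 681.7 torr = 908.859 mbar.
426.173 − 908.859 ≈ -482.7 mbar.

-482.7 mbar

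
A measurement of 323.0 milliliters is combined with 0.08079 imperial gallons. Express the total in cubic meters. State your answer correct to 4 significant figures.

323.0 mL = 0.000323000 m³ and 0.08079 imp gal = 0.000367279 m³.
0.000323000 + 0.000367279 ≈ 0.0006903 m³.

0.0006903 cubic meters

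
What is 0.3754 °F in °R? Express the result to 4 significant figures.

°R = °F + 459.67.
Applying the formula gives 460.0 °R.

460.0 °R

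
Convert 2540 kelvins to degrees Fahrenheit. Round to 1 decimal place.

K = (°F + 459.67) × 5/9.
Applying the formula gives 4112.3 °F.

4112.3 °F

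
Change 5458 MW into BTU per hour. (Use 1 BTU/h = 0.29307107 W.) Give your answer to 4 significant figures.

1.862 × 10^10 BTU per hour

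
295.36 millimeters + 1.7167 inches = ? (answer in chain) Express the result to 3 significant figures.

0.0168 chain

295.36 mm = 0.0146823 chain and 1.7167 in = 0.00216755 chain.
0.0146823 + 0.00216755 ≈ 0.0168 chain.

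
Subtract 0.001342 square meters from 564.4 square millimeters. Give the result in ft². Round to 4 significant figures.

-0.008370 square feet

564.4 mm² = 0.00607515 ft² and 0.001342 m² = 0.0144452 ft².
0.00607515 − 0.0144452 ≈ -0.008370 ft².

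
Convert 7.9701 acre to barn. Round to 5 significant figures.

3.2254e+32 barn

1 acre = 4.04686e+31 barns.
So 7.9701 × 4.04686e+31 ≈ 3.2254e+32 barn.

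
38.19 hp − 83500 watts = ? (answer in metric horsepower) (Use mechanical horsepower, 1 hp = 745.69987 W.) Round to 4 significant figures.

38.19 hp = 38.7197 PS and 83500 W = 113.528 PS.
38.7197 − 113.528 ≈ -74.81 PS.

-74.81 metric horsepower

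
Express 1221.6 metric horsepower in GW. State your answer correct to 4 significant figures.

0.0008985 GW

1 PS = 7.35499e-7 GW.
1221.6 × 7.35499e-7 ≈ 0.0008985 GW.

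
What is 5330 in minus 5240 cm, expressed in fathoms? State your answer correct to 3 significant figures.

45.4 fathoms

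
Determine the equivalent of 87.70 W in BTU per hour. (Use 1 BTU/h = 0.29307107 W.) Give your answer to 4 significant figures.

299.2 BTU/h

1 watt = 3.41214 BTU/h.
87.70 × 3.41214 ≈ 299.2 BTU/h.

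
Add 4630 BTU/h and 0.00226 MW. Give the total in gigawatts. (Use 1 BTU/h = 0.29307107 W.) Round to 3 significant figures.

3.62 × 10^-6 GW

4630 BTU/h = 1.35692 × 10^-6 GW and 0.00226 MW = 2.26000 × 10^-6 GW.
1.35692 × 10^-6 + 2.26000 × 10^-6 ≈ 3.62 × 10^-6 GW.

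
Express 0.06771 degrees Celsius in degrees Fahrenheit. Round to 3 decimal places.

°F = °C × 9/5 + 32.
Applying the formula gives 32.122 °F.

32.122 °F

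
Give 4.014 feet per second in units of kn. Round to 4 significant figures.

2.378 kn

1 ft/s = 0.592484 kn.
So 4.014 × 0.592484 ≈ 2.378 kn.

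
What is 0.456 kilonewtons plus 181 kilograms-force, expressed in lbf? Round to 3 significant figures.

0.456 kN = 102.513 lbf and 181 kgf = 399.037 lbf.
102.513 + 399.037 ≈ 502 lbf.

502 lbf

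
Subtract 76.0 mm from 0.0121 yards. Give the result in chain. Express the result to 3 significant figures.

0.0121 yd = 0.000550000 chain and 76.0 mm = 0.00377794 chain.
0.000550000 − 0.00377794 ≈ -0.00323 chain.

-0.00323 chains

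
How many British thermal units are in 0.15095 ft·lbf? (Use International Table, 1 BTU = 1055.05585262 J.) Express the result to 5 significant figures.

1 foot-pound = 0.00128507 BTU.
Then 0.15095 × 0.00128507 ≈ 0.00019398 BTU.

0.00019398 BTU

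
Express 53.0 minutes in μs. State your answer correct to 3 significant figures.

3.18 × 10^9 microseconds

1 minute = 6.00000 × 10^7 microseconds.
Thus 53.0 × 6.00000 × 10^7 ≈ 3.18 × 10^9 μs.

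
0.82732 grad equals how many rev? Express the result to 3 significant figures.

0.00207 rev

1 grad = 0.00250000 revolutions.
Thus 0.82732 × 0.00250000 ≈ 0.00207 rev.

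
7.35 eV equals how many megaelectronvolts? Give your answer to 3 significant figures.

1 eV = 1.00000 × 10^-6 megaelectronvolts.
Thus 7.35 × 1.00000 × 10^-6 ≈ 7.35 × 10^-6 MeV.

7.35 × 10^-6 MeV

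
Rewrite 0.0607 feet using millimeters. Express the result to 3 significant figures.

1 ft = 304.800 mm.
So 0.0607 × 304.800 ≈ 18.5 mm.

18.5 mm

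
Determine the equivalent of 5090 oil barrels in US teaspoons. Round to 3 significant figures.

1 oil barrel = 32256.0 US tsp.
So 5090 × 32256.0 ≈ 1.64e+8 US tsp.

1.64e+8 US teaspoons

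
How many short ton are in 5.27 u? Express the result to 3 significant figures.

9.65 × 10^-30 short ton

1 atomic mass unit = 1.83043 × 10^-30 short ton.
Thus 5.27 × 1.83043 × 10^-30 ≈ 9.65 × 10^-30 short ton.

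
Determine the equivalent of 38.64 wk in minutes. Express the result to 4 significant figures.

389500 min

1 wk = 10080.0 min.
38.64 × 10080.0 ≈ 389500 min.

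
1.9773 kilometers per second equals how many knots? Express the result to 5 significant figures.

3843.6 kn

1 kilometer per second = 1943.84 kn.
1.9773 × 1943.84 ≈ 3843.6 kn.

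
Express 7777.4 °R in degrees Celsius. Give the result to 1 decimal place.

4047.6 degrees Celsius

°R = (°C + 273.15) × 9/5.
Applying the formula gives 4047.6 °C.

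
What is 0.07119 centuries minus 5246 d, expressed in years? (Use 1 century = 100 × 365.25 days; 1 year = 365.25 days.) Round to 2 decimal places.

-7.24 years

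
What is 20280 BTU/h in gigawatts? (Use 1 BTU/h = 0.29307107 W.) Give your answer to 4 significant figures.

5.943e-6 GW

1 BTU/h = 2.93071e-10 gigawatts.
20280 × 2.93071e-10 ≈ 5.943e-6 GW.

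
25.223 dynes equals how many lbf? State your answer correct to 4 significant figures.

5.670 × 10^-5 lbf

1 dyn = 2.24809 × 10^-6 lbf.
Then 25.223 × 2.24809 × 10^-6 ≈ 5.670 × 10^-5 lbf.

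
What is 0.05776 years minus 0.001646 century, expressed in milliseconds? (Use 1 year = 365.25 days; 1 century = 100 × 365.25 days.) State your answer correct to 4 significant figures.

0.05776 yr = 1.82277 × 10^9 ms and 0.001646 century = 5.19438 × 10^9 ms.
1.82277 × 10^9 − 5.19438 × 10^9 ≈ -3.372 × 10^9 ms.

-3.372 × 10^9 ms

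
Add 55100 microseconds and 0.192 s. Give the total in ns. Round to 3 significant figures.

2.47e+8 nanoseconds

55100 μs = 5.51000e+7 ns and 0.192 s = 1.92000e+8 ns.
5.51000e+7 + 1.92000e+8 ≈ 2.47e+8 ns.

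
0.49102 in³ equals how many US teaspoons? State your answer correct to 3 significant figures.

1.63 US teaspoons

1 cubic inch = 3.32468 US tsp.
0.49102 × 3.32468 ≈ 1.63 US tsp.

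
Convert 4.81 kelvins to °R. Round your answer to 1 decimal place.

8.7 degrees Rankine

°R = K × 9/5.
Applying the formula gives 8.7 °R.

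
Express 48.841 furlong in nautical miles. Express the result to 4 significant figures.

1 furlong = 0.108622 nmi.
48.841 × 0.108622 ≈ 5.305 nmi.

5.305 nautical miles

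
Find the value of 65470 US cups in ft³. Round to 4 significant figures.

1 US cup = 0.00835503 cubic feet.
Thus 65470 × 0.00835503 ≈ 547.0 ft³.

547.0 cubic feet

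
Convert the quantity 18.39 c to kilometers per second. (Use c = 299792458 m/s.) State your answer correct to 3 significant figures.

5.51e+6 kilometers per second

1 speed of light = 299792 kilometers per second.
So 18.39 × 299792 ≈ 5.51e+6 km/s.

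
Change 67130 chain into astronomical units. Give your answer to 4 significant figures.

1 chain = 1.34473 × 10^-10 astronomical units.
Then 67130 × 1.34473 × 10^-10 ≈ 9.027 × 10^-6 au.

9.027 × 10^-6 astronomical units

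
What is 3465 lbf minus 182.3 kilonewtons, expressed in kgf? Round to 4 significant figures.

-17020 kilograms-force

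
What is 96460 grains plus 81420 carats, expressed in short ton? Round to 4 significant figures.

96460 gr = 0.00689000 short ton and 81420 ct = 0.0179500 short ton.
0.00689000 + 0.0179500 ≈ 0.02484 short ton.

0.02484 short tons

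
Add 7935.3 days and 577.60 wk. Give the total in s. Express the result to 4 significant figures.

1.035e+9 s

7935.3 d = 6.85610e+8 s and 577.60 wk = 3.49332e+8 s.
6.85610e+8 + 3.49332e+8 ≈ 1.035e+9 s.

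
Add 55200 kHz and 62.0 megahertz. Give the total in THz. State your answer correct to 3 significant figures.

55200 kHz = 5.52000e-5 THz and 62.0 MHz = 6.20000e-5 THz.
5.52000e-5 + 6.20000e-5 ≈ 0.000117 THz.

0.000117 THz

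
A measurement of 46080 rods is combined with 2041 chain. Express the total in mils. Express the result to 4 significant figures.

1.074 × 10^10 mils

46080 rod = 9.12384 × 10^9 mil and 2041 chain = 1.61647 × 10^9 mil.
9.12384 × 10^9 + 1.61647 × 10^9 ≈ 1.074 × 10^10 mil.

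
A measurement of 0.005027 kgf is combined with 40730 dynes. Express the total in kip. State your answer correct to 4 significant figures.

0.005027 kgf = 1.10826e-5 kip and 40730 dyn = 9.15647e-5 kip.
1.10826e-5 + 9.15647e-5 ≈ 0.0001026 kip.

0.0001026 kip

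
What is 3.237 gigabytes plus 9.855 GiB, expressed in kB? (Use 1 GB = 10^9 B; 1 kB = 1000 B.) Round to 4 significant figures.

1.382 × 10^7 kilobytes

3.237 GB = 3.23700 × 10^6 kB and 9.855 GiB = 1.05817 × 10^7 kB.
3.23700 × 10^6 + 1.05817 × 10^7 ≈ 1.382 × 10^7 kB.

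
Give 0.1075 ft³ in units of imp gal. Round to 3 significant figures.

0.670 imp gal

1 ft³ = 6.22884 imp gal.
So 0.1075 × 6.22884 ≈ 0.670 imp gal.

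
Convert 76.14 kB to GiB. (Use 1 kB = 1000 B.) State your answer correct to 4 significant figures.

1 kilobyte = 9.31323 × 10^-7 gibibytes.
So 76.14 × 9.31323 × 10^-7 ≈ 7.091 × 10^-5 GiB.

7.091 × 10^-5 GiB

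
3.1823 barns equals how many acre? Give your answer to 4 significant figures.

1 barn = 2.47105e-32 acres.
So 3.1823 × 2.47105e-32 ≈ 7.864e-32 acre.

7.864e-32 acres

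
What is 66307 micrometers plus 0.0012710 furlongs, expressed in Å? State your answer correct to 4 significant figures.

66307 μm = 6.63070e+8 Å and 0.0012710 furlong = 2.55685e+9 Å.
6.63070e+8 + 2.55685e+9 ≈ 3.220e+9 Å.

3.220e+9 Å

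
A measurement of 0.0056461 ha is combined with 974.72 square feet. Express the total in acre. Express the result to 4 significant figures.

0.0056461 ha = 0.0139518 acre and 974.72 ft² = 0.0223765 acre.
0.0139518 + 0.0223765 ≈ 0.03633 acre.

0.03633 acres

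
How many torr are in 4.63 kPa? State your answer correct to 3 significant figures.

1 kPa = 7.50062 torr.
So 4.63 × 7.50062 ≈ 34.7 torr.

34.7 torr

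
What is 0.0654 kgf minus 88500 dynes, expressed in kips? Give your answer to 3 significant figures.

-5.48e-5 kip

0.0654 kgf = 0.000144182 kip and 88500 dyn = 0.000198956 kip.
0.000144182 − 0.000198956 ≈ -5.48e-5 kip.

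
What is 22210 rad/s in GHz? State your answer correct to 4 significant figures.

1 radian per second = 1.59155 × 10^-10 GHz.
22210 × 1.59155 × 10^-10 ≈ 3.535 × 10^-6 GHz.

3.535 × 10^-6 gigahertz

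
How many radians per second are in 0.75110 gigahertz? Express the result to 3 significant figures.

4.72e+9 radians per second

1 GHz = 6.28319e+9 radians per second.
So 0.75110 × 6.28319e+9 ≈ 4.72e+9 rad/s.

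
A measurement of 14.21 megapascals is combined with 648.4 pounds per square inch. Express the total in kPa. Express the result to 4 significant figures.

18680 kilopascals

14.21 MPa = 14210.0 kPa and 648.4 psi = 4470.56 kPa.
14210.0 + 4470.56 ≈ 18680 kPa.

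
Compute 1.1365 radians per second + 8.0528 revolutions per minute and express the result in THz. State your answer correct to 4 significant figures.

3.151 × 10^-13 terahertz

1.1365 rad/s = 1.80880 × 10^-13 THz and 8.0528 rpm = 1.34213 × 10^-13 THz.
1.80880 × 10^-13 + 1.34213 × 10^-13 ≈ 3.151 × 10^-13 THz.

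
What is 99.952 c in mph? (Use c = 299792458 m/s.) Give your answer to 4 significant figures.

1 speed of light = 6.70617 × 10^8 mph.
So 99.952 × 6.70617 × 10^8 ≈ 6.703 × 10^10 mph.

6.703 × 10^10 miles per hour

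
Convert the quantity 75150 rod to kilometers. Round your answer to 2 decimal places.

1 rod = 0.00502920 kilometers.
Then 75150 × 0.00502920 ≈ 377.94 km.

377.94 km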